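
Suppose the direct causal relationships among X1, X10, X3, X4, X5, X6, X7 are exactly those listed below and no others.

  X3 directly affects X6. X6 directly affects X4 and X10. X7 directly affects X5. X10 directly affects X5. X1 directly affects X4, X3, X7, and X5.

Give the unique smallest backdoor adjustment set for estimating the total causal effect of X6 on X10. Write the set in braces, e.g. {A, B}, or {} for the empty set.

{}

Variables eligible for adjustment (non-descendants of X6, excluding X6 and X10): {X1, X3, X7}.
Backdoor paths from X6 to X10:
  P1: X6 <- X3 <- X1 -> X7 -> X5 <- X10
  P2: X6 <- X3 <- X1 -> X5 <- X10
Each backdoor path contains an unconditioned collider, so every path is already blocked with the empty conditioning set:
  P1: blocked at collider X5 (neither it nor any descendant is in the conditioning set).
  P2: blocked at collider X5 (neither it nor any descendant is in the conditioning set).
The empty set is therefore the unique smallest valid set.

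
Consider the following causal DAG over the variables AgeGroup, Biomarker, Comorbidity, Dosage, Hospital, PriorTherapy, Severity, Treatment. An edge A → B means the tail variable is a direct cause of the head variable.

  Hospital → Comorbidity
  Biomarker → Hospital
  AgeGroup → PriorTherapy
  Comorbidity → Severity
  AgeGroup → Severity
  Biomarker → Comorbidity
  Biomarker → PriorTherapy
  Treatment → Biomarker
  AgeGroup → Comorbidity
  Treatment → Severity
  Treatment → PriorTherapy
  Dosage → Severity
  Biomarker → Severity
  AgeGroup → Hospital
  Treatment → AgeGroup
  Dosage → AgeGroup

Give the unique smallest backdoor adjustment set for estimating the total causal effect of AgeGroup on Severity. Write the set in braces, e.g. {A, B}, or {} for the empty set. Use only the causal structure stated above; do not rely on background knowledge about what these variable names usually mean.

Variables eligible for adjustment (non-descendants of AgeGroup, excluding AgeGroup and Severity): {Biomarker, Dosage, Treatment}.
Backdoor paths from AgeGroup to Severity:
  P1: AgeGroup <- Treatment -> Biomarker -> Hospital -> Comorbidity -> Severity
  P2: AgeGroup <- Treatment -> Biomarker -> Comorbidity -> Severity
  P3: AgeGroup <- Treatment -> Biomarker -> Severity
  P4: AgeGroup <- Treatment -> PriorTherapy <- Biomarker -> Hospital -> Comorbidity -> Severity
  P5: AgeGroup <- Treatment -> PriorTherapy <- Biomarker -> Comorbidity -> Severity
  P6: AgeGroup <- Treatment -> PriorTherapy <- Biomarker -> Severity
  P7: AgeGroup <- Treatment -> Severity
  P8: AgeGroup <- Dosage -> Severity
The empty set is not sufficient: P1 (AgeGroup <- Treatment -> Biomarker -> Hospital -> Comorbidity -> Severity) has no collider blocking it and no conditioned non-collider, so it is open.
Try {Dosage, Treatment}:
  P1: blocked at fork node Treatment ∈ conditioning set.
  P2: blocked at fork node Treatment ∈ conditioning set.
  P3: blocked at fork node Treatment ∈ conditioning set.
  P4: blocked at fork node Treatment ∈ conditioning set.
  P5: blocked at fork node Treatment ∈ conditioning set.
  P6: blocked at fork node Treatment ∈ conditioning set.
  P7: blocked at fork node Treatment ∈ conditioning set.
  P8: blocked at fork node Dosage ∈ conditioning set.
{Dosage, Treatment} contains no descendant of AgeGroup and blocks every backdoor path.
Every element of {Dosage, Treatment} is needed (dropping Dosage leaves P8 open; dropping Treatment leaves P1 open), so no proper subset is valid.
Among all size-2 subsets of the eligible variables, only {Dosage, Treatment} blocks every backdoor path, so it is the unique smallest valid adjustment set.

{Dosage, Treatment}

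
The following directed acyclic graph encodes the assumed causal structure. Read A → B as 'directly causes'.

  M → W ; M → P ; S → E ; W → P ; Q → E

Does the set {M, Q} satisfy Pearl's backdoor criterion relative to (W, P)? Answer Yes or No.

Yes

Backdoor paths from W to P (paths whose first edge points into W):
  P1: W <- M -> P
Condition 1 (no descendant of W in the set): holds — descendants of W are {P}; none are in {M, Q}.
Condition 2 (every backdoor path blocked by {M, Q}):
  P1: blocked at fork node M ∈ conditioning set.
{M, Q} satisfies the backdoor criterion.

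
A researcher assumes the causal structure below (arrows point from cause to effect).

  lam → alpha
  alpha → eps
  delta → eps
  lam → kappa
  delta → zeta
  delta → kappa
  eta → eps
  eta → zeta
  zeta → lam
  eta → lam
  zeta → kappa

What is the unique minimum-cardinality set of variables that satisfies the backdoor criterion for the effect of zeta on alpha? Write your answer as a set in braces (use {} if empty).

{eta}

Variables eligible for adjustment (non-descendants of zeta, excluding zeta and alpha): {delta, eta}.
Backdoor paths from zeta to alpha:
  P1: zeta <- eta -> lam -> alpha
  P2: zeta <- eta -> lam -> kappa <- delta -> eps <- alpha
  P3: zeta <- eta -> eps <- delta -> kappa <- lam -> alpha
  P4: zeta <- eta -> eps <- alpha
  P5: zeta <- delta -> kappa <- lam <- eta -> eps <- alpha
  P6: zeta <- delta -> kappa <- lam -> alpha
  P7: zeta <- delta -> eps <- eta -> lam -> alpha
  P8: zeta <- delta -> eps <- alpha
The empty set is not sufficient: P1 (zeta <- eta -> lam -> alpha) has no collider blocking it and no conditioned non-collider, so it is open.
Try {eta}:
  P1: blocked at fork node eta ∈ conditioning set.
  P2: blocked at fork node eta ∈ conditioning set.
  P3: blocked at fork node eta ∈ conditioning set.
  P4: blocked at fork node eta ∈ conditioning set.
  P5: blocked at collider kappa (neither it nor any descendant is in the conditioning set).
  P6: blocked at collider kappa (neither it nor any descendant is in the conditioning set).
  P7: blocked at collider eps (neither it nor any descendant is in the conditioning set).
  P8: blocked at collider eps (neither it nor any descendant is in the conditioning set).
{eta} contains no descendant of zeta and blocks every backdoor path.
No other singleton works — e.g. {delta} leaves P1 open — so {eta} is the unique smallest valid adjustment set.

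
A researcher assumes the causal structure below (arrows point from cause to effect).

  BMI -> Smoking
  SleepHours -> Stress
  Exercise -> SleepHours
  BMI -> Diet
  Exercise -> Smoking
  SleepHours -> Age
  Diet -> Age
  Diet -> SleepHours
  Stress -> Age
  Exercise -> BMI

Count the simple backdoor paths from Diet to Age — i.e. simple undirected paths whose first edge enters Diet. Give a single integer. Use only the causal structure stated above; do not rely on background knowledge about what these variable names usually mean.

4

A backdoor path from Diet to Age is any simple undirected path whose first edge points into Diet (i.e. leaves Diet via a parent).
Parents of Diet: {BMI}.
Enumerating:
  P1: Diet <- BMI <- Exercise -> SleepHours -> Stress -> Age
  P2: Diet <- BMI <- Exercise -> SleepHours -> Age
  P3: Diet <- BMI -> Smoking <- Exercise -> SleepHours -> Stress -> Age
  P4: Diet <- BMI -> Smoking <- Exercise -> SleepHours -> Age
That exhausts the simple backdoor paths. Count: 4.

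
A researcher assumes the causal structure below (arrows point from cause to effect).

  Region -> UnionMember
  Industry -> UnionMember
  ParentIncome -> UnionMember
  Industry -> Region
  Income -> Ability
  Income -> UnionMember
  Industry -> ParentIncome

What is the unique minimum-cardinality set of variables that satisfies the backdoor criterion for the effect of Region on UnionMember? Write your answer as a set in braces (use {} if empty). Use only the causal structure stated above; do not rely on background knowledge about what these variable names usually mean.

{Industry}

Variables eligible for adjustment (non-descendants of Region, excluding Region and UnionMember): {Ability, Income, Industry, ParentIncome}.
Backdoor paths from Region to UnionMember:
  P1: Region <- Industry -> ParentIncome -> UnionMember
  P2: Region <- Industry -> UnionMember
The empty set is not sufficient: P1 (Region <- Industry -> ParentIncome -> UnionMember) has no collider blocking it and no conditioned non-collider, so it is open.
Try {Industry}:
  P1: blocked at fork node Industry ∈ conditioning set.
  P2: blocked at fork node Industry ∈ conditioning set.
{Industry} contains no descendant of Region and blocks every backdoor path.
No other singleton works — e.g. {Income} leaves P1 open — so {Industry} is the unique smallest valid adjustment set.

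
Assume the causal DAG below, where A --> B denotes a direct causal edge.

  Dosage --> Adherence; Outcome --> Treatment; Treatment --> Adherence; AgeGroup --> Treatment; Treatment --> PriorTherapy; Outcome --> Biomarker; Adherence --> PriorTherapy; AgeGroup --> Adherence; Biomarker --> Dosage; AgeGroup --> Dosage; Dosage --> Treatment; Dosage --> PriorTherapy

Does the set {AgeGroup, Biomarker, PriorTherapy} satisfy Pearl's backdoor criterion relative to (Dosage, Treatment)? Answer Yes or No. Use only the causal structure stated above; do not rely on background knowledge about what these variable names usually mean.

No

Backdoor paths from Dosage to Treatment (paths whose first edge points into Dosage):
  P1: Dosage <- AgeGroup -> Treatment
  P2: Dosage <- AgeGroup -> Adherence <- Treatment
  P3: Dosage <- AgeGroup -> Adherence -> PriorTherapy <- Treatment
  P4: Dosage <- Biomarker <- Outcome -> Treatment
Condition 1 (no descendant of Dosage in the set): FAILS — PriorTherapy is a descendant of Dosage.
Condition 2 (every backdoor path blocked by {AgeGroup, Biomarker, PriorTherapy}):
  P1: blocked at fork node AgeGroup ∈ conditioning set.
  P2: blocked at fork node AgeGroup ∈ conditioning set.
  P3: blocked at fork node AgeGroup ∈ conditioning set.
  P4: blocked at chain node Biomarker ∈ conditioning set.
{AgeGroup, Biomarker, PriorTherapy} does not satisfy the backdoor criterion.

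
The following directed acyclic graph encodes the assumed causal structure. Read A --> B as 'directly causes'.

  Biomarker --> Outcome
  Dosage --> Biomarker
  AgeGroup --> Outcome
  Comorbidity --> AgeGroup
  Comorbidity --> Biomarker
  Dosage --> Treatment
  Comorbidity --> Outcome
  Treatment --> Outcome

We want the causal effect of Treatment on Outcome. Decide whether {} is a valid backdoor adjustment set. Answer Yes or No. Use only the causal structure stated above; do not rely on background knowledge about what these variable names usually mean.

No

Backdoor paths from Treatment to Outcome (paths whose first edge points into Treatment):
  P1: Treatment <- Dosage -> Biomarker <- Comorbidity -> AgeGroup -> Outcome
  P2: Treatment <- Dosage -> Biomarker <- Comorbidity -> Outcome
  P3: Treatment <- Dosage -> Biomarker -> Outcome
Condition 1 (no descendant of Treatment in the set): holds — descendants of Treatment are {Outcome}; none are in {}.
Condition 2 (every backdoor path blocked by {}):
  P1: blocked at collider Biomarker (neither it nor any descendant is in the conditioning set).
  P2: blocked at collider Biomarker (neither it nor any descendant is in the conditioning set).
  P3: open — no interior node is in the conditioning set.
{} does not satisfy the backdoor criterion.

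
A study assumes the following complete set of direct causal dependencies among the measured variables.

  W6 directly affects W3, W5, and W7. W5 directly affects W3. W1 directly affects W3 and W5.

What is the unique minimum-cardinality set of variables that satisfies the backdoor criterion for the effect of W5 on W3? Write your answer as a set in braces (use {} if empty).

Variables eligible for adjustment (non-descendants of W5, excluding W5 and W3): {W1, W6, W7}.
Backdoor paths from W5 to W3:
  P1: W5 <- W6 -> W3
  P2: W5 <- W1 -> W3
The empty set is not sufficient: P1 (W5 <- W6 -> W3) has no collider blocking it and no conditioned non-collider, so it is open.
Try {W1, W6}:
  P1: blocked at fork node W6 ∈ conditioning set.
  P2: blocked at fork node W1 ∈ conditioning set.
{W1, W6} contains no descendant of W5 and blocks every backdoor path.
Every element of {W1, W6} is needed (dropping W1 leaves P2 open; dropping W6 leaves P1 open), so no proper subset is valid.
Among all size-2 subsets of the eligible variables, only {W1, W6} blocks every backdoor path, so it is the unique smallest valid adjustment set.

{W1, W6}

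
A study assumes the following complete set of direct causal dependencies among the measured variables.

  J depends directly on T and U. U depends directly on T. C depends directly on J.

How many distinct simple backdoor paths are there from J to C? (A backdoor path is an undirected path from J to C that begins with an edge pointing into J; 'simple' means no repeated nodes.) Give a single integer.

0

A backdoor path from J to C is any simple undirected path whose first edge points into J (i.e. leaves J via a parent).
Parents of J: {T, U}.
No simple path from any parent of J reaches C without revisiting J, so there are no backdoor paths.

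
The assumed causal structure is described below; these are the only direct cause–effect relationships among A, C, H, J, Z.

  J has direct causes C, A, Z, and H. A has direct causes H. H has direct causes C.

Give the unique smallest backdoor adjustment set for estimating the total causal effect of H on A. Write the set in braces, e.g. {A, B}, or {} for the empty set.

Variables eligible for adjustment (non-descendants of H, excluding H and A): {C, Z}.
Backdoor paths from H to A:
  P1: H <- C -> J <- A
Each backdoor path contains an unconditioned collider, so every path is already blocked with the empty conditioning set:
  P1: blocked at collider J (neither it nor any descendant is in the conditioning set).
The empty set is therefore the unique smallest valid set.

{}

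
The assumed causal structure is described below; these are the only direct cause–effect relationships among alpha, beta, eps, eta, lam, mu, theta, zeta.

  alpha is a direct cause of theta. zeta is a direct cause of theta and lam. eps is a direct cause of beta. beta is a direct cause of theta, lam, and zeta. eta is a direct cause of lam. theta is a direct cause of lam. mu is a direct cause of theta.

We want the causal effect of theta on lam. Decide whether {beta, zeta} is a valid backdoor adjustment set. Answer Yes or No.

Backdoor paths from theta to lam (paths whose first edge points into theta):
  P1: theta <- beta -> zeta -> lam
  P2: theta <- beta -> lam
  P3: theta <- zeta <- beta -> lam
  P4: theta <- zeta -> lam
Condition 1 (no descendant of theta in the set): holds — descendants of theta are {lam}; none are in {beta, zeta}.
Condition 2 (every backdoor path blocked by {beta, zeta}):
  P1: blocked at fork node beta ∈ conditioning set.
  P2: blocked at fork node beta ∈ conditioning set.
  P3: blocked at chain node zeta ∈ conditioning set.
  P4: blocked at fork node zeta ∈ conditioning set.
{beta, zeta} satisfies the backdoor criterion.

Yes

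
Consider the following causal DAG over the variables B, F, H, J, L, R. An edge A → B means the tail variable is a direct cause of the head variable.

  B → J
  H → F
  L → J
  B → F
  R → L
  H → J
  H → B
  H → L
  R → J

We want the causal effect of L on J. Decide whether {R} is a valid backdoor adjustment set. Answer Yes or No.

Backdoor paths from L to J (paths whose first edge points into L):
  P1: L <- R -> J
  P2: L <- H -> B -> J
  P3: L <- H -> J
  P4: L <- H -> F <- B -> J
Condition 1 (no descendant of L in the set): holds — descendants of L are {J}; none are in {R}.
Condition 2 (every backdoor path blocked by {R}):
  P1: blocked at fork node R ∈ conditioning set.
  P2: open — no interior node is in the conditioning set.
  P3: open — no interior node is in the conditioning set.
  P4: blocked at collider F (neither it nor any descendant is in the conditioning set).
{R} does not satisfy the backdoor criterion.

No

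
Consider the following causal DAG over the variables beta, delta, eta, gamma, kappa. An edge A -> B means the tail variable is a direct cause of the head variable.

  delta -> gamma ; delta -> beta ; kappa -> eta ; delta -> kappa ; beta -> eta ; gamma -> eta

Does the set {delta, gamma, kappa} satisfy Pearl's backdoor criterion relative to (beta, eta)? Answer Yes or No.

Yes

Backdoor paths from beta to eta (paths whose first edge points into beta):
  P1: beta <- delta -> gamma -> eta
  P2: beta <- delta -> kappa -> eta
Condition 1 (no descendant of beta in the set): holds — descendants of beta are {eta}; none are in {delta, gamma, kappa}.
Condition 2 (every backdoor path blocked by {delta, gamma, kappa}):
  P1: blocked at fork node delta ∈ conditioning set.
  P2: blocked at fork node delta ∈ conditioning set.
{delta, gamma, kappa} satisfies the backdoor criterion.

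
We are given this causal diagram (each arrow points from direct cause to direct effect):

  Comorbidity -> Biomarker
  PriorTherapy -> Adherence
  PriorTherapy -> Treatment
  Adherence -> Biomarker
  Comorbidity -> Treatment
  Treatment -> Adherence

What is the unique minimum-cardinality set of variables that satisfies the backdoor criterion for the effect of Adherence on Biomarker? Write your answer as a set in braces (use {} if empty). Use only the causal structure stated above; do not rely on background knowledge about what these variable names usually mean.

{Comorbidity}

Variables eligible for adjustment (non-descendants of Adherence, excluding Adherence and Biomarker): {Comorbidity, PriorTherapy, Treatment}.
Backdoor paths from Adherence to Biomarker:
  P1: Adherence <- PriorTherapy -> Treatment <- Comorbidity -> Biomarker
  P2: Adherence <- Treatment <- Comorbidity -> Biomarker
The empty set is not sufficient: P2 (Adherence <- Treatment <- Comorbidity -> Biomarker) has no collider blocking it and no conditioned non-collider, so it is open.
Try {Comorbidity}:
  P1: blocked at collider Treatment (neither it nor any descendant is in the conditioning set).
  P2: blocked at fork node Comorbidity ∈ conditioning set.
{Comorbidity} contains no descendant of Adherence and blocks every backdoor path.
No other singleton works — e.g. {PriorTherapy} leaves P2 open — so {Comorbidity} is the unique smallest valid adjustment set.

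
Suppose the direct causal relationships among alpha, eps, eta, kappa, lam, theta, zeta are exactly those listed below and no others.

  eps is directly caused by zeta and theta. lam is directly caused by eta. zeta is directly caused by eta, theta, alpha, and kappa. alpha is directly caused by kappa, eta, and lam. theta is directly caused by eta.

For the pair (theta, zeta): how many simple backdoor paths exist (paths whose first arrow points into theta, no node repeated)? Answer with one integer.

A backdoor path from theta to zeta is any simple undirected path whose first edge points into theta (i.e. leaves theta via a parent).
Parents of theta: {eta}.
Enumerating:
  P1: theta <- eta -> lam -> alpha <- kappa -> zeta
  P2: theta <- eta -> lam -> alpha -> zeta
  P3: theta <- eta -> alpha <- kappa -> zeta
  P4: theta <- eta -> alpha -> zeta
  P5: theta <- eta -> zeta
That exhausts the simple backdoor paths. Count: 5.

5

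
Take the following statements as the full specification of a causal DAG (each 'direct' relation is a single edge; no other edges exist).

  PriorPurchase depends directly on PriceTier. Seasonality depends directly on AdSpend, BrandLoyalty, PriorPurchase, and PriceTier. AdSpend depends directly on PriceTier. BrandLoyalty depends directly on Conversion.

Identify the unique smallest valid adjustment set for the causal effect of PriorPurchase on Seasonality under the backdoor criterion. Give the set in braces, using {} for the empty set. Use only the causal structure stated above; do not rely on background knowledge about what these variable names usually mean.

{PriceTier}

Variables eligible for adjustment (non-descendants of PriorPurchase, excluding PriorPurchase and Seasonality): {AdSpend, BrandLoyalty, Conversion, PriceTier}.
Backdoor paths from PriorPurchase to Seasonality:
  P1: PriorPurchase <- PriceTier -> AdSpend -> Seasonality
  P2: PriorPurchase <- PriceTier -> Seasonality
The empty set is not sufficient: P1 (PriorPurchase <- PriceTier -> AdSpend -> Seasonality) has no collider blocking it and no conditioned non-collider, so it is open.
Try {PriceTier}:
  P1: blocked at fork node PriceTier ∈ conditioning set.
  P2: blocked at fork node PriceTier ∈ conditioning set.
{PriceTier} contains no descendant of PriorPurchase and blocks every backdoor path.
No other singleton works — e.g. {Conversion} leaves P1 open — so {PriceTier} is the unique smallest valid adjustment set.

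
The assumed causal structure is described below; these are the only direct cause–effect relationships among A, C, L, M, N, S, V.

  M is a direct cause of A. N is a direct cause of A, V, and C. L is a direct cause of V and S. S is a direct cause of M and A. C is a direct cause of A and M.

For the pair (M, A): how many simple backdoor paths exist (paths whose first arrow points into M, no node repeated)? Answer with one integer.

6

A backdoor path from M to A is any simple undirected path whose first edge points into M (i.e. leaves M via a parent).
Parents of M: {C, S}.
Enumerating:
  P1: M <- S <- L -> V <- N -> C -> A
  P2: M <- S <- L -> V <- N -> A
  P3: M <- S -> A
  P4: M <- C <- N -> V <- L -> S -> A
  P5: M <- C <- N -> A
  P6: M <- C -> A
That exhausts the simple backdoor paths. Count: 6.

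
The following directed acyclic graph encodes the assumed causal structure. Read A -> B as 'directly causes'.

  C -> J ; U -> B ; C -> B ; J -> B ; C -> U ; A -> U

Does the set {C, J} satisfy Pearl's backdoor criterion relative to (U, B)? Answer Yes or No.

Backdoor paths from U to B (paths whose first edge points into U):
  P1: U <- C -> J -> B
  P2: U <- C -> B
Condition 1 (no descendant of U in the set): holds — descendants of U are {B}; none are in {C, J}.
Condition 2 (every backdoor path blocked by {C, J}):
  P1: blocked at fork node C ∈ conditioning set.
  P2: blocked at fork node C ∈ conditioning set.
{C, J} satisfies the backdoor criterion.

Yes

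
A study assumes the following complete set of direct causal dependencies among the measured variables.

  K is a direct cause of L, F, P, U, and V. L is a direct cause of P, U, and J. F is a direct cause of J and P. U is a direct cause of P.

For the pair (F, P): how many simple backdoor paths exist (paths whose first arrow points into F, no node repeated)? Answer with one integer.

A backdoor path from F to P is any simple undirected path whose first edge points into F (i.e. leaves F via a parent).
Parents of F: {K}.
Enumerating:
  P1: F <- K -> L -> U -> P
  P2: F <- K -> L -> P
  P3: F <- K -> U <- L -> P
  P4: F <- K -> U -> P
  P5: F <- K -> P
That exhausts the simple backdoor paths. Count: 5.

5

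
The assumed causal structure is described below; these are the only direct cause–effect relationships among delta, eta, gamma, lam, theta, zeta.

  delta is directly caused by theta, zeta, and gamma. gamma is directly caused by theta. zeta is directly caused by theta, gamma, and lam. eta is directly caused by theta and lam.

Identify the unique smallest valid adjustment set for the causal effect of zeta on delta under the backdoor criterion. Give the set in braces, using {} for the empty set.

Variables eligible for adjustment (non-descendants of zeta, excluding zeta and delta): {eta, gamma, lam, theta}.
Backdoor paths from zeta to delta:
  P1: zeta <- theta -> gamma -> delta
  P2: zeta <- theta -> delta
  P3: zeta <- lam -> eta <- theta -> gamma -> delta
  P4: zeta <- lam -> eta <- theta -> delta
  P5: zeta <- gamma <- theta -> delta
  P6: zeta <- gamma -> delta
The empty set is not sufficient: P1 (zeta <- theta -> gamma -> delta) has no collider blocking it and no conditioned non-collider, so it is open.
Try {gamma, theta}:
  P1: blocked at fork node theta ∈ conditioning set.
  P2: blocked at fork node theta ∈ conditioning set.
  P3: blocked at collider eta (neither it nor any descendant is in the conditioning set).
  P4: blocked at collider eta (neither it nor any descendant is in the conditioning set).
  P5: blocked at chain node gamma ∈ conditioning set.
  P6: blocked at fork node gamma ∈ conditioning set.
{gamma, theta} contains no descendant of zeta and blocks every backdoor path.
Every element of {gamma, theta} is needed (dropping gamma leaves P6 open; dropping theta leaves P2 open), so no proper subset is valid.
Among all size-2 subsets of the eligible variables, only {gamma, theta} blocks every backdoor path, so it is the unique smallest valid adjustment set.

{gamma, theta}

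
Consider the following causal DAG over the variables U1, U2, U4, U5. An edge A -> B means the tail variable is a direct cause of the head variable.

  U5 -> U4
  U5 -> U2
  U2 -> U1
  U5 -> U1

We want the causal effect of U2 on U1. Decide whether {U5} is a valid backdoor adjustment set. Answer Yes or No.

Yes

Backdoor paths from U2 to U1 (paths whose first edge points into U2):
  P1: U2 <- U5 -> U1
Condition 1 (no descendant of U2 in the set): holds — descendants of U2 are {U1}; none are in {U5}.
Condition 2 (every backdoor path blocked by {U5}):
  P1: blocked at fork node U5 ∈ conditioning set.
{U5} satisfies the backdoor criterion.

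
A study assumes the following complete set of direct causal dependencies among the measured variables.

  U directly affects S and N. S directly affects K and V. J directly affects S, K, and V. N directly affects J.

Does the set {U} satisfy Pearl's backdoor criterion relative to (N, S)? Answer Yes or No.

Yes

Backdoor paths from N to S (paths whose first edge points into N):
  P1: N <- U -> S
Condition 1 (no descendant of N in the set): holds — descendants of N are {J, K, S, V}; none are in {U}.
Condition 2 (every backdoor path blocked by {U}):
  P1: blocked at fork node U ∈ conditioning set.
{U} satisfies the backdoor criterion.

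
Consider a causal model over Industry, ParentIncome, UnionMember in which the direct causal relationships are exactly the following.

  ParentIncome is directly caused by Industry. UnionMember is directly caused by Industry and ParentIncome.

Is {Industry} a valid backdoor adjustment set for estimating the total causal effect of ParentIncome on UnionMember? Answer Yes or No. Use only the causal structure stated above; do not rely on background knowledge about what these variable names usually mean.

Backdoor paths from ParentIncome to UnionMember (paths whose first edge points into ParentIncome):
  P1: ParentIncome <- Industry -> UnionMember
Condition 1 (no descendant of ParentIncome in the set): holds — descendants of ParentIncome are {UnionMember}; none are in {Industry}.
Condition 2 (every backdoor path blocked by {Industry}):
  P1: blocked at fork node Industry ∈ conditioning set.
{Industry} satisfies the backdoor criterion.

Yes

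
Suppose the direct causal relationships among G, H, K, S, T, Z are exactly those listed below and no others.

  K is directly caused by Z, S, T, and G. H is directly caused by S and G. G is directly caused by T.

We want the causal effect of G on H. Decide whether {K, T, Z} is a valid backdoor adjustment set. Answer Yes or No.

Backdoor paths from G to H (paths whose first edge points into G):
  P1: G <- T -> K <- S -> H
Condition 1 (no descendant of G in the set): FAILS — K is a descendant of G.
Condition 2 (every backdoor path blocked by {K, T, Z}):
  P1: blocked at fork node T ∈ conditioning set.
{K, T, Z} does not satisfy the backdoor criterion.

No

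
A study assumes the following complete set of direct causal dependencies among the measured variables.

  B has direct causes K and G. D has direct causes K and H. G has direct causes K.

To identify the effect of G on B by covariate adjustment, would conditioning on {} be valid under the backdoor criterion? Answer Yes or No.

Backdoor paths from G to B (paths whose first edge points into G):
  P1: G <- K -> B
Condition 1 (no descendant of G in the set): holds — descendants of G are {B}; none are in {}.
Condition 2 (every backdoor path blocked by {}):
  P1: open — no interior node is in the conditioning set.
{} does not satisfy the backdoor criterion.

No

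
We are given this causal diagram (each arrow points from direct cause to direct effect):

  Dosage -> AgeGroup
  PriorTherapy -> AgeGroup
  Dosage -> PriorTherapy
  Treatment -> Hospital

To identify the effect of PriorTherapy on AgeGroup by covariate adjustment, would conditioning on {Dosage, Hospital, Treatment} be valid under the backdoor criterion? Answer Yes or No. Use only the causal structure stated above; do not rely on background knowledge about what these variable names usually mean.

Backdoor paths from PriorTherapy to AgeGroup (paths whose first edge points into PriorTherapy):
  P1: PriorTherapy <- Dosage -> AgeGroup
Condition 1 (no descendant of PriorTherapy in the set): holds — descendants of PriorTherapy are {AgeGroup}; none are in {Dosage, Hospital, Treatment}.
Condition 2 (every backdoor path blocked by {Dosage, Hospital, Treatment}):
  P1: blocked at fork node Dosage ∈ conditioning set.
{Dosage, Hospital, Treatment} satisfies the backdoor criterion.

Yes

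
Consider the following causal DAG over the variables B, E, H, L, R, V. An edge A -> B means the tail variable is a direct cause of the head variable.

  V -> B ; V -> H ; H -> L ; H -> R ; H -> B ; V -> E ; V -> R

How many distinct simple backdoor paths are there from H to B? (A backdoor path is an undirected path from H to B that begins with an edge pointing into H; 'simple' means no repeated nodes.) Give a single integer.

1

A backdoor path from H to B is any simple undirected path whose first edge points into H (i.e. leaves H via a parent).
Parents of H: {V}.
Enumerating:
  P1: H <- V -> B
That exhausts the simple backdoor paths. Count: 1.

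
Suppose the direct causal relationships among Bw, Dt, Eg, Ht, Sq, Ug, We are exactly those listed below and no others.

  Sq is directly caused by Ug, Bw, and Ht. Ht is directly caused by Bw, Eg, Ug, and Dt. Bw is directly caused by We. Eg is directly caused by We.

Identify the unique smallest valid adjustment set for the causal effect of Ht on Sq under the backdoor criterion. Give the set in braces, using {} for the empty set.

Variables eligible for adjustment (non-descendants of Ht, excluding Ht and Sq): {Bw, Dt, Eg, Ug, We}.
Backdoor paths from Ht to Sq:
  P1: Ht <- Bw -> Sq
  P2: Ht <- Eg <- We -> Bw -> Sq
  P3: Ht <- Ug -> Sq
The empty set is not sufficient: P1 (Ht <- Bw -> Sq) has no collider blocking it and no conditioned non-collider, so it is open.
Try {Bw, Ug}:
  P1: blocked at fork node Bw ∈ conditioning set.
  P2: blocked at chain node Bw ∈ conditioning set.
  P3: blocked at fork node Ug ∈ conditioning set.
{Bw, Ug} contains no descendant of Ht and blocks every backdoor path.
Every element of {Bw, Ug} is needed (dropping Bw leaves P1 open; dropping Ug leaves P3 open), so no proper subset is valid.
Among all size-2 subsets of the eligible variables, only {Bw, Ug} blocks every backdoor path, so it is the unique smallest valid adjustment set.

{Bw, Ug}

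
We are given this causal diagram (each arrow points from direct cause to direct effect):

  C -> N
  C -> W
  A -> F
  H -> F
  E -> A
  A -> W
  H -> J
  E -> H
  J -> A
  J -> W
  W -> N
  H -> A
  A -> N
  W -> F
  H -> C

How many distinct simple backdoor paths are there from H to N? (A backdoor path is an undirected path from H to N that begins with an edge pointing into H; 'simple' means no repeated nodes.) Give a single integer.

A backdoor path from H to N is any simple undirected path whose first edge points into H (i.e. leaves H via a parent).
Parents of H: {E}.
Enumerating:
  P1: H <- E -> A <- J -> W <- C -> N
  P2: H <- E -> A <- J -> W -> N
  P3: H <- E -> A -> W <- C -> N
  P4: H <- E -> A -> W -> N
  P5: H <- E -> A -> N
  P6: H <- E -> A -> F <- W <- C -> N
  P7: H <- E -> A -> F <- W -> N
That exhausts the simple backdoor paths. Count: 7.

7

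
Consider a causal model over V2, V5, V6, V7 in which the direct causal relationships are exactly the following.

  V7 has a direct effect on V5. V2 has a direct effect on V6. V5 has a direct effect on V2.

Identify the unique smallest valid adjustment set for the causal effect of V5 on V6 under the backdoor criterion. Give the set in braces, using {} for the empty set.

{}

Variables eligible for adjustment (non-descendants of V5, excluding V5 and V6): {V7}.
Backdoor paths from V5 to V6:
  (none)
With no backdoor paths the empty set already satisfies the criterion, and it is trivially minimal.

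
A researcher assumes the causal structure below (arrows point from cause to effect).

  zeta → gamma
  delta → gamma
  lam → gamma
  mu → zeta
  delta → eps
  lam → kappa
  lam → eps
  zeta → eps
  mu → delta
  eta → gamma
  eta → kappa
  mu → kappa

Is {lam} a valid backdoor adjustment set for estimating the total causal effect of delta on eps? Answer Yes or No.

No

Backdoor paths from delta to eps (paths whose first edge points into delta):
  P1: delta <- mu -> zeta -> eps
  P2: delta <- mu -> zeta -> gamma <- eta -> kappa <- lam -> eps
  P3: delta <- mu -> zeta -> gamma <- lam -> eps
  P4: delta <- mu -> kappa <- eta -> gamma <- lam -> eps
  P5: delta <- mu -> kappa <- eta -> gamma <- zeta -> eps
  P6: delta <- mu -> kappa <- lam -> eps
  P7: delta <- mu -> kappa <- lam -> gamma <- zeta -> eps
Condition 1 (no descendant of delta in the set): holds — descendants of delta are {eps, gamma}; none are in {lam}.
Condition 2 (every backdoor path blocked by {lam}):
  P1: open — no interior node is in the conditioning set.
  P2: blocked at collider gamma (neither it nor any descendant is in the conditioning set).
  P3: blocked at collider gamma (neither it nor any descendant is in the conditioning set).
  P4: blocked at collider kappa (neither it nor any descendant is in the conditioning set).
  P5: blocked at collider kappa (neither it nor any descendant is in the conditioning set).
  P6: blocked at collider kappa (neither it nor any descendant is in the conditioning set).
  P7: blocked at collider kappa (neither it nor any descendant is in the conditioning set).
{lam} does not satisfy the backdoor criterion.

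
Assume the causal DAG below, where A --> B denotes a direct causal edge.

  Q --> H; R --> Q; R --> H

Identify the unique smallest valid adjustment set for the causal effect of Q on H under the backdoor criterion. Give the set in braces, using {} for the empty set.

{R}

Variables eligible for adjustment (non-descendants of Q, excluding Q and H): {R}.
Backdoor paths from Q to H:
  P1: Q <- R -> H
The empty set is not sufficient: P1 (Q <- R -> H) has no collider blocking it and no conditioned non-collider, so it is open.
Try {R}:
  P1: blocked at fork node R ∈ conditioning set.
{R} contains no descendant of Q and blocks every backdoor path.
{R} is the unique smallest valid adjustment set.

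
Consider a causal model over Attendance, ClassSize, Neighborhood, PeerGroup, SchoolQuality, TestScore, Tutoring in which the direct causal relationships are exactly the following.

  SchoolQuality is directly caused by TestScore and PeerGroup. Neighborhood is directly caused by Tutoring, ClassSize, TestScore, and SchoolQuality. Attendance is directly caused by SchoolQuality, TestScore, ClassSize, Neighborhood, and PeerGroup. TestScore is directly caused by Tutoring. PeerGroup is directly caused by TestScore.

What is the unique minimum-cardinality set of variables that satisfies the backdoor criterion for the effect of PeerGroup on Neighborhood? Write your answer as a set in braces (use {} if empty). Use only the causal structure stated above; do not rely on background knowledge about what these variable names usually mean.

{TestScore}

Variables eligible for adjustment (non-descendants of PeerGroup, excluding PeerGroup and Neighborhood): {ClassSize, TestScore, Tutoring}.
Backdoor paths from PeerGroup to Neighborhood:
  P1: PeerGroup <- TestScore <- Tutoring -> Neighborhood
  P2: PeerGroup <- TestScore -> SchoolQuality -> Neighborhood
  P3: PeerGroup <- TestScore -> SchoolQuality -> Attendance <- ClassSize -> Neighborhood
  P4: PeerGroup <- TestScore -> SchoolQuality -> Attendance <- Neighborhood
  P5: PeerGroup <- TestScore -> Neighborhood
  P6: PeerGroup <- TestScore -> Attendance <- ClassSize -> Neighborhood
  P7: PeerGroup <- TestScore -> Attendance <- SchoolQuality -> Neighborhood
  P8: PeerGroup <- TestScore -> Attendance <- Neighborhood
The empty set is not sufficient: P1 (PeerGroup <- TestScore <- Tutoring -> Neighborhood) has no collider blocking it and no conditioned non-collider, so it is open.
Try {TestScore}:
  P1: blocked at chain node TestScore ∈ conditioning set.
  P2: blocked at fork node TestScore ∈ conditioning set.
  P3: blocked at fork node TestScore ∈ conditioning set.
  P4: blocked at fork node TestScore ∈ conditioning set.
  P5: blocked at fork node TestScore ∈ conditioning set.
  P6: blocked at fork node TestScore ∈ conditioning set.
  P7: blocked at fork node TestScore ∈ conditioning set.
  P8: blocked at fork node TestScore ∈ conditioning set.
{TestScore} contains no descendant of PeerGroup and blocks every backdoor path.
No other singleton works — e.g. {ClassSize} leaves P1 open — so {TestScore} is the unique smallest valid adjustment set.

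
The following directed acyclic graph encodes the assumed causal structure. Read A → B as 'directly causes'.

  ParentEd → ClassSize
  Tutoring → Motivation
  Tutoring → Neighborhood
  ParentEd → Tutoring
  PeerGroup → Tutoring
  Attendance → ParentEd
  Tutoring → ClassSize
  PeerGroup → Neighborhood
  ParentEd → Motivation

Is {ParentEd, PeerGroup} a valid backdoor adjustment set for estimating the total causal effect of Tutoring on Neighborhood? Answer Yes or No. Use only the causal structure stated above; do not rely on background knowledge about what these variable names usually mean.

Yes

Backdoor paths from Tutoring to Neighborhood (paths whose first edge points into Tutoring):
  P1: Tutoring <- PeerGroup -> Neighborhood
Condition 1 (no descendant of Tutoring in the set): holds — descendants of Tutoring are {ClassSize, Motivation, Neighborhood}; none are in {ParentEd, PeerGroup}.
Condition 2 (every backdoor path blocked by {ParentEd, PeerGroup}):
  P1: blocked at fork node PeerGroup ∈ conditioning set.
{ParentEd, PeerGroup} satisfies the backdoor criterion.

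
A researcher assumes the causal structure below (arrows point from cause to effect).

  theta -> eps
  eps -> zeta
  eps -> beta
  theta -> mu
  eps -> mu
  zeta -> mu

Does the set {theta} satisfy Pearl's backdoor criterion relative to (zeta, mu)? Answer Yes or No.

Backdoor paths from zeta to mu (paths whose first edge points into zeta):
  P1: zeta <- eps <- theta -> mu
  P2: zeta <- eps -> mu
Condition 1 (no descendant of zeta in the set): holds — descendants of zeta are {mu}; none are in {theta}.
Condition 2 (every backdoor path blocked by {theta}):
  P1: blocked at fork node theta ∈ conditioning set.
  P2: open — no interior node is in the conditioning set.
{theta} does not satisfy the backdoor criterion.

No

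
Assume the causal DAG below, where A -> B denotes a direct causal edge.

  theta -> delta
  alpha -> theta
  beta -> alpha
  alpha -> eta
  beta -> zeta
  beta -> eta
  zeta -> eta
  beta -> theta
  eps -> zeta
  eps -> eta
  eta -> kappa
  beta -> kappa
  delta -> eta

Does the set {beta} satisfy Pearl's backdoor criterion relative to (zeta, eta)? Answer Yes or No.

No

Backdoor paths from zeta to eta (paths whose first edge points into zeta):
  P1: zeta <- beta -> alpha -> theta -> delta -> eta
  P2: zeta <- beta -> alpha -> eta
  P3: zeta <- beta -> theta <- alpha -> eta
  P4: zeta <- beta -> theta -> delta -> eta
  P5: zeta <- beta -> eta
  P6: zeta <- beta -> kappa <- eta
  P7: zeta <- eps -> eta
Condition 1 (no descendant of zeta in the set): holds — descendants of zeta are {eta, kappa}; none are in {beta}.
Condition 2 (every backdoor path blocked by {beta}):
  P1: blocked at fork node beta ∈ conditioning set.
  P2: blocked at fork node beta ∈ conditioning set.
  P3: blocked at fork node beta ∈ conditioning set.
  P4: blocked at fork node beta ∈ conditioning set.
  P5: blocked at fork node beta ∈ conditioning set.
  P6: blocked at fork node beta ∈ conditioning set.
  P7: open — no interior node is in the conditioning set.
{beta} does not satisfy the backdoor criterion.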